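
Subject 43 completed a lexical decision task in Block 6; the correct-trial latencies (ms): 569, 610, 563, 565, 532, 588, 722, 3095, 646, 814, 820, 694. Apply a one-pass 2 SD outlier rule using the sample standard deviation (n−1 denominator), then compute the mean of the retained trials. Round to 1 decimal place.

n = 12, ΣRT = 10218, M = 851.500
Σ(x−M)² = 5594453.00; s = √(5594453.00/11) = 713.153
Cutoffs: 851.500 ± 2·713.153 → [-574.8, 2277.8]
Outside: 3095 → excluded.
Retained (n=11): Σ = 7123, mean = 7123/11 = 647.545

647.5 ms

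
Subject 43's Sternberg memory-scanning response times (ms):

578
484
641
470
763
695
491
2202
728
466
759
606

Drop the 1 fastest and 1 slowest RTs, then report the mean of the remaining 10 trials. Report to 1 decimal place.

621.5 ms

Sorted: 466, 470, 484, 491, 578, 606, 641, 695, 728, 759, 763, 2202
Drop lowest 1 (466) and highest 1 (2202)
Remaining (n=10): Σ = 6215, mean = 6215/10 = 621.500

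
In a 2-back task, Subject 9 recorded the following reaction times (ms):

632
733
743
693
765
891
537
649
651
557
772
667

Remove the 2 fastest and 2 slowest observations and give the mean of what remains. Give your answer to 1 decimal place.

Sorted: 537, 557, 632, 649, 651, 667, 693, 733, 743, 765, 772, 891
Drop lowest 2 (537, 557) and highest 2 (772, 891)
Remaining (n=8): Σ = 5533, mean = 5533/8 = 691.625

691.6 ms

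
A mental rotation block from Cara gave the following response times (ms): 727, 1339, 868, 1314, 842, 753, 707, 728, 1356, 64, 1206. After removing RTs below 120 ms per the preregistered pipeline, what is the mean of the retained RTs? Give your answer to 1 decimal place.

Excluded: 64
Retained (n=10): Σ = 9840
Mean = 9840/10 = 984.0000

984.0 ms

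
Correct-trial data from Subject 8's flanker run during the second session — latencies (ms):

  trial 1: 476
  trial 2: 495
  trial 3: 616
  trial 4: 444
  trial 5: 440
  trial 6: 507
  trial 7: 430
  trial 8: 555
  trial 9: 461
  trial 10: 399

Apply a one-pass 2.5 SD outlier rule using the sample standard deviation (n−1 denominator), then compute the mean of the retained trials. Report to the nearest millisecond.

482 ms

n = 10, ΣRT = 4823, M = 482.300
Σ(x−M)² = 37356.10; s = √(37356.10/9) = 64.426
Cutoffs: 482.300 ± 2.5·64.426 → [321.2, 643.4]
No RTs fall outside the cutoffs; all 10 retained. Mean = 4823/10 = 482.300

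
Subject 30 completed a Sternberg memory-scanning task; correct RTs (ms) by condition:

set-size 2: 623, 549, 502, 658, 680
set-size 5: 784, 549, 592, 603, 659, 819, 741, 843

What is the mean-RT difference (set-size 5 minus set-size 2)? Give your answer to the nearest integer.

M(set-size 2) = 3012/5 = 602.400
M(set-size 5) = 5590/8 = 698.750
Difference = 698.750 − 602.400 = 96.350 ms

96 ms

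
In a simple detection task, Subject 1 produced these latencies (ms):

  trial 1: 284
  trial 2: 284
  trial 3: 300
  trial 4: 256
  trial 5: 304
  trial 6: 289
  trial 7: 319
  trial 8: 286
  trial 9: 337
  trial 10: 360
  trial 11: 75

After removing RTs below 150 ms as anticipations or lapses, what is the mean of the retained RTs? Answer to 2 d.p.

Excluded: 75
Retained (n=10): Σ = 3019
Mean = 3019/10 = 301.9000

301.90 ms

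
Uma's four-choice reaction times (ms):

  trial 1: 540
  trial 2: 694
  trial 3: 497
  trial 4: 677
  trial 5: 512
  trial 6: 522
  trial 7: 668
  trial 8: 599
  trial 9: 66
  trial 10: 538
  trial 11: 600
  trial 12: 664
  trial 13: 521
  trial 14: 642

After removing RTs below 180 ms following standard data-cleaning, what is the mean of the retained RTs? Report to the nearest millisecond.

590 ms

Excluded: 66
Retained (n=13): Σ = 7674
Mean = 7674/13 = 590.3077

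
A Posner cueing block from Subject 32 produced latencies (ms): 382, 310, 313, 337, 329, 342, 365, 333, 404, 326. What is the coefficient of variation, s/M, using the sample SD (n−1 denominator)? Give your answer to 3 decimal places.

n = 10, Σ = 3441, M = 344.1000
Σ(x−M)² = 8324.900; s = √(8324.900/9) = 30.4136
CV = 30.4136 / 344.1000 = 0.08839

0.088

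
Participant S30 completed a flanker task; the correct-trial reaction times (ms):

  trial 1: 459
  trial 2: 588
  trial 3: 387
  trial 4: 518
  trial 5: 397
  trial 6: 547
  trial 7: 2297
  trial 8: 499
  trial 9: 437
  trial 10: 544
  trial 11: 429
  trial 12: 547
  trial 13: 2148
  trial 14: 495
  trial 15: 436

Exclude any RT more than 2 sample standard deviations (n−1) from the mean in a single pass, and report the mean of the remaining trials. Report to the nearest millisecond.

n = 15, ΣRT = 10728, M = 715.200
Σ(x−M)² = 5303060.40; s = √(5303060.40/14) = 615.459
Cutoffs: 715.200 ± 2·615.459 → [-515.7, 1946.1]
Outside: 2148, 2297 → excluded.
Retained (n=13): Σ = 6283, mean = 6283/13 = 483.308

483 ms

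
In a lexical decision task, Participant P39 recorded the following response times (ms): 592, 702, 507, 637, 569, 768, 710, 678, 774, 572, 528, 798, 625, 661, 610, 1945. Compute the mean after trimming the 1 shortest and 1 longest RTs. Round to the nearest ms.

659 ms

Sorted: 507, 528, 569, 572, 592, 610, 625, 637, 661, 678, 702, 710, 768, 774, 798, 1945
Drop lowest 1 (507) and highest 1 (1945)
Remaining (n=14): Σ = 9224, mean = 9224/14 = 658.857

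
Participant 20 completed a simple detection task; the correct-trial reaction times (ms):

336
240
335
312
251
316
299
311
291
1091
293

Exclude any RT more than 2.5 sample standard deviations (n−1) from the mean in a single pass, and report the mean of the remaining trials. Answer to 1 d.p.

n = 11, ΣRT = 4075, M = 370.455
Σ(x−M)² = 580252.73; s = √(580252.73/10) = 240.884
Cutoffs: 370.455 ± 2.5·240.884 → [-231.8, 972.7]
Outside: 1091 → excluded.
Retained (n=10): Σ = 2984, mean = 2984/10 = 298.400

298.4 ms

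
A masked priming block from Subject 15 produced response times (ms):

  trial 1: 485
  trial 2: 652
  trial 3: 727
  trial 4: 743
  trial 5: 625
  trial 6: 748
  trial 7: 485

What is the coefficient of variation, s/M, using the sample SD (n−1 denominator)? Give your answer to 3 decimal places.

0.179

n = 7, Σ = 4465, M = 637.8571
Σ(x−M)² = 78228.857; s = √(78228.857/6) = 114.1847
CV = 114.1847 / 637.8571 = 0.17901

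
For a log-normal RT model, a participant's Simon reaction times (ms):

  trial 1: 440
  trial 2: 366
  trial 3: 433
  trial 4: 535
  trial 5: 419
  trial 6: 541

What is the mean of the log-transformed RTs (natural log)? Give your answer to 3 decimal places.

6.112

ln(RT): 6.0868, 5.9026, 6.0707, 6.2823, 6.0379, 6.2934
Σ ln(RT) = 36.6737
Mean = 36.6737/6 = 6.11228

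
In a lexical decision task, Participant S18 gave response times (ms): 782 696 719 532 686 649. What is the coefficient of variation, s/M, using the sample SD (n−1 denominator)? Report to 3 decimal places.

n = 6, Σ = 4064, M = 677.3333
Σ(x−M)² = 35039.333; s = √(35039.333/5) = 83.7130
CV = 83.7130 / 677.3333 = 0.12359

0.124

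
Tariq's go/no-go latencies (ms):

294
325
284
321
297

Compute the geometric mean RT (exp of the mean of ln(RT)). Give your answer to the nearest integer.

ln(RT): 5.6836, 5.7838, 5.6490, 5.7714, 5.6937
Mean ln(RT) = 28.5816/5 = 5.71631
Geometric mean = exp(5.71631) = 303.78 ms

304 ms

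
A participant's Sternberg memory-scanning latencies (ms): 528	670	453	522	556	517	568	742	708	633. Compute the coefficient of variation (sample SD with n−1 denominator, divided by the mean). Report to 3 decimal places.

n = 10, Σ = 5897, M = 589.7000
Σ(x−M)² = 79482.100; s = √(79482.100/9) = 93.9752
CV = 93.9752 / 589.7000 = 0.15936

0.159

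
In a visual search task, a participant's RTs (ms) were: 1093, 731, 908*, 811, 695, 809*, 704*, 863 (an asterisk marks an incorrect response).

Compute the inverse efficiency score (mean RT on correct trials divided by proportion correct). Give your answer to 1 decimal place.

Correct trials (n=5): 1093, 731, 811, 695, 863
Mean correct RT = 4193/5 = 838.6000 ms
Proportion correct = 5/8
IES = 838.6000 / (5/8) = 1341.760 ms

1341.8 ms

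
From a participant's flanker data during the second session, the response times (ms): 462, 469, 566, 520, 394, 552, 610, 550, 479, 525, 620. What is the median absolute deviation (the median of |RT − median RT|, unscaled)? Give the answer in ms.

Sorted: 394, 462, 469, 479, 520, 525, 550, 552, 566, 610, 620 → median = 525
|x − 525|: 63, 56, 41, 5, 131, 27, 85, 25, 46, 0, 95
Sorted deviations: 0, 5, 25, 27, 41, 46, 56, 63, 85, 95, 131 → MAD = 46

46 ms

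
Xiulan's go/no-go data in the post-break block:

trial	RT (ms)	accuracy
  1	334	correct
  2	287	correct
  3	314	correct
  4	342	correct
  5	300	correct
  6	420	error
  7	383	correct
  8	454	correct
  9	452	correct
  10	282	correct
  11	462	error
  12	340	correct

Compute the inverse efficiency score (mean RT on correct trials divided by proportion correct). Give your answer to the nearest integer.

419 ms

Correct trials (n=10): 334, 287, 314, 342, 300, 383, 454, 452, 282, 340
Mean correct RT = 3488/10 = 348.8000 ms
Proportion correct = 10/12
IES = 348.8000 / (10/12) = 418.560 ms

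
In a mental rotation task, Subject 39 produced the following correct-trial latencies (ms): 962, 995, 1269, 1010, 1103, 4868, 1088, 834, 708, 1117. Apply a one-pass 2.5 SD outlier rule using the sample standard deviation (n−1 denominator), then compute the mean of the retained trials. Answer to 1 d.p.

n = 10, ΣRT = 13954, M = 1395.400
Σ(x−M)² = 13616804.40; s = √(13616804.40/9) = 1230.032
Cutoffs: 1395.400 ± 2.5·1230.032 → [-1679.7, 4470.5]
Outside: 4868 → excluded.
Retained (n=9): Σ = 9086, mean = 9086/9 = 1009.556

1009.6 ms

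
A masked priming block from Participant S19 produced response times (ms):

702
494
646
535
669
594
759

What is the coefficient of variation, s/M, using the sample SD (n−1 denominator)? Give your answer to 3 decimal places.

n = 7, Σ = 4399, M = 628.4286
Σ(x−M)² = 52401.714; s = √(52401.714/6) = 93.4538
CV = 93.4538 / 628.4286 = 0.14871

0.149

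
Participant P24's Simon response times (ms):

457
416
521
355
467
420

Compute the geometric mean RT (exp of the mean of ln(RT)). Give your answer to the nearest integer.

ln(RT): 6.1247, 6.0307, 6.2558, 5.8721, 6.1463, 6.0403
Mean ln(RT) = 36.4698/6 = 6.07830
Geometric mean = exp(6.07830) = 436.29 ms

436 ms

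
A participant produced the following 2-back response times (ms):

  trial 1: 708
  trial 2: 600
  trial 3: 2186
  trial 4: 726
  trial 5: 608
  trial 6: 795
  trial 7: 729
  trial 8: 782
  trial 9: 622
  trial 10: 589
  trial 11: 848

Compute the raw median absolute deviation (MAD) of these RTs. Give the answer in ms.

104 ms

Sorted: 589, 600, 608, 622, 708, 726, 729, 782, 795, 848, 2186 → median = 726
|x − 726|: 18, 126, 1460, 0, 118, 69, 3, 56, 104, 137, 122
Sorted deviations: 0, 3, 18, 56, 69, 104, 118, 122, 126, 137, 1460 → MAD = 104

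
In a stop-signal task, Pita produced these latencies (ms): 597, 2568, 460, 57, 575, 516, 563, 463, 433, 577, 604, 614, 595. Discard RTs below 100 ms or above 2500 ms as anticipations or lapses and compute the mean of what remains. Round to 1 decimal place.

Excluded: 57, 2568
Retained (n=11): Σ = 5997
Mean = 5997/11 = 545.1818

545.2 ms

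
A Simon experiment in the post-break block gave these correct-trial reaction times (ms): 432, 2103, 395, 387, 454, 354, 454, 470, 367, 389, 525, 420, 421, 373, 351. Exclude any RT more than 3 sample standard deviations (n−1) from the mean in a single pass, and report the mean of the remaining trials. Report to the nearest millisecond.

n = 15, ΣRT = 7895, M = 526.333
Σ(x−M)² = 2695679.33; s = √(2695679.33/14) = 438.804
Cutoffs: 526.333 ± 3·438.804 → [-790.1, 1842.7]
Outside: 2103 → excluded.
Retained (n=14): Σ = 5792, mean = 5792/14 = 413.714

414 ms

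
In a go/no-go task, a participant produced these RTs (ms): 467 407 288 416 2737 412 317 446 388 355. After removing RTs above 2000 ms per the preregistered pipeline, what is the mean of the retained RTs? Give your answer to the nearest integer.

Excluded: 2737
Retained (n=9): Σ = 3496
Mean = 3496/9 = 388.4444

388 ms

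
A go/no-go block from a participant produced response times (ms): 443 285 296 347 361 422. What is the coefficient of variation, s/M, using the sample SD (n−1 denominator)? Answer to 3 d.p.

0.179

n = 6, Σ = 2154, M = 359.0000
Σ(x−M)² = 20618.000; s = √(20618.000/5) = 64.2153
CV = 64.2153 / 359.0000 = 0.17887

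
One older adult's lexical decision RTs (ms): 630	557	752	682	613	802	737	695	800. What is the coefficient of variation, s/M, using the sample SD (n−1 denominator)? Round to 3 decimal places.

0.122

n = 9, Σ = 6268, M = 696.4444
Σ(x−M)² = 57630.222; s = √(57630.222/8) = 84.8751
CV = 84.8751 / 696.4444 = 0.12187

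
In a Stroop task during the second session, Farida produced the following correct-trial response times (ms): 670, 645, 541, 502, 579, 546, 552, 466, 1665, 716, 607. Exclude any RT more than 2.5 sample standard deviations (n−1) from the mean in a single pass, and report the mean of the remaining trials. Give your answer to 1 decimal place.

n = 11, ΣRT = 7489, M = 680.818
Σ(x−M)² = 1119509.64; s = √(1119509.64/10) = 334.591
Cutoffs: 680.818 ± 2.5·334.591 → [-155.7, 1517.3]
Outside: 1665 → excluded.
Retained (n=10): Σ = 5824, mean = 5824/10 = 582.400

582.4 ms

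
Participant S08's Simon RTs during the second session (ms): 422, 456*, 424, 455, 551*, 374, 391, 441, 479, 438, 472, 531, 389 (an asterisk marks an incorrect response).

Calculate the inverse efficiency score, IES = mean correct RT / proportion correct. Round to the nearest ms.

517 ms

Correct trials (n=11): 422, 424, 455, 374, 391, 441, 479, 438, 472, 531, 389
Mean correct RT = 4816/11 = 437.8182 ms
Proportion correct = 11/13
IES = 437.8182 / (11/13) = 517.421 ms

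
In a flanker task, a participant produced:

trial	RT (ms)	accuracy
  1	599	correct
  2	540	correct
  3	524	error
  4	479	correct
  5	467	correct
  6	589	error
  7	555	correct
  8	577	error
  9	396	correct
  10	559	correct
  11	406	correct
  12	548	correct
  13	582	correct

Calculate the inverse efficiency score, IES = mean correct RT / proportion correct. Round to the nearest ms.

667 ms

Correct trials (n=10): 599, 540, 479, 467, 555, 396, 559, 406, 548, 582
Mean correct RT = 5131/10 = 513.1000 ms
Proportion correct = 10/13
IES = 513.1000 / (10/13) = 667.030 ms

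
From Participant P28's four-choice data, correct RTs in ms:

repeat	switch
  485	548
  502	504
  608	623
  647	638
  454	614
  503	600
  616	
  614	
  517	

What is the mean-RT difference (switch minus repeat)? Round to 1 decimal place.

38.3 ms

M(repeat) = 4946/9 = 549.556
M(switch) = 3527/6 = 587.833
Difference = 587.833 − 549.556 = 38.278 ms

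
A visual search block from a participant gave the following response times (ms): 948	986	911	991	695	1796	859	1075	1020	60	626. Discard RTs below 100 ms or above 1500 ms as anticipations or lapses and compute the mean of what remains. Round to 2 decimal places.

Excluded: 60, 1796
Retained (n=9): Σ = 8111
Mean = 8111/9 = 901.2222

901.22 ms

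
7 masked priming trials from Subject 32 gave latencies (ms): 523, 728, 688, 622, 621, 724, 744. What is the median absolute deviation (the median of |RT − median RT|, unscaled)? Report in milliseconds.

56 ms

Sorted: 523, 621, 622, 688, 724, 728, 744 → median = 688
|x − 688|: 165, 40, 0, 66, 67, 36, 56
Sorted deviations: 0, 36, 40, 56, 66, 67, 165 → MAD = 56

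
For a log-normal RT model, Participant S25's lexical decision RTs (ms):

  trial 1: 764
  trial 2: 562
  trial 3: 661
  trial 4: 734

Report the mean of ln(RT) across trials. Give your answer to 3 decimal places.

6.516

ln(RT): 6.6386, 6.3315, 6.4938, 6.5985
Σ ln(RT) = 26.0623
Mean = 26.0623/4 = 6.51558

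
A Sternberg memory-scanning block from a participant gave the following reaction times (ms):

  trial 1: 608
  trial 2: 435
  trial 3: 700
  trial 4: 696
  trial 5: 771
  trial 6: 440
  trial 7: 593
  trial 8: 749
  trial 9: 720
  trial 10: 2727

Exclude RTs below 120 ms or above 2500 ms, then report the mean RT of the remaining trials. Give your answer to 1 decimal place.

Excluded: 2727
Retained (n=9): Σ = 5712
Mean = 5712/9 = 634.6667

634.7 ms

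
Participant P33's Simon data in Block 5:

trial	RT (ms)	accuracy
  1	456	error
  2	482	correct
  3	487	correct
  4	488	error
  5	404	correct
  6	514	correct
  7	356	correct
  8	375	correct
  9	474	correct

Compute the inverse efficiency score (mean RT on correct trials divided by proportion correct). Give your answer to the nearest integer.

Correct trials (n=7): 482, 487, 404, 514, 356, 375, 474
Mean correct RT = 3092/7 = 441.7143 ms
Proportion correct = 7/9
IES = 441.7143 / (7/9) = 567.918 ms

568 ms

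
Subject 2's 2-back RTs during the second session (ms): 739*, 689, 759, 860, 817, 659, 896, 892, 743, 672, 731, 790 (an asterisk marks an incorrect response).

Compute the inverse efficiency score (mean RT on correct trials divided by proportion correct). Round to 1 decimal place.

Correct trials (n=11): 689, 759, 860, 817, 659, 896, 892, 743, 672, 731, 790
Mean correct RT = 8508/11 = 773.4545 ms
Proportion correct = 11/12
IES = 773.4545 / (11/12) = 843.769 ms

843.8 ms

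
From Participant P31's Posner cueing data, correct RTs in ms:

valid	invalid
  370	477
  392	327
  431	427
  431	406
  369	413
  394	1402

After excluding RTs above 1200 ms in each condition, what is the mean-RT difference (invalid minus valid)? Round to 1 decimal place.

12.2 ms

invalid: exclude 1402
M(valid) = 2387/6 = 397.833
M(invalid) = 2050/5 = 410.000
Difference = 410.000 − 397.833 = 12.167 ms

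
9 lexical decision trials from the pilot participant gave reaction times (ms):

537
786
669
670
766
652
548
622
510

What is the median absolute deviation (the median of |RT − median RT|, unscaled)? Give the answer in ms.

104 ms

Sorted: 510, 537, 548, 622, 652, 669, 670, 766, 786 → median = 652
|x − 652|: 115, 134, 17, 18, 114, 0, 104, 30, 142
Sorted deviations: 0, 17, 18, 30, 104, 114, 115, 134, 142 → MAD = 104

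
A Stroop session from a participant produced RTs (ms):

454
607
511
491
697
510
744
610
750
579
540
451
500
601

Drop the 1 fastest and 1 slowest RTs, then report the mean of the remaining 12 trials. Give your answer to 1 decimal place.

570.3 ms

Sorted: 451, 454, 491, 500, 510, 511, 540, 579, 601, 607, 610, 697, 744, 750
Drop lowest 1 (451) and highest 1 (750)
Remaining (n=12): Σ = 6844, mean = 6844/12 = 570.333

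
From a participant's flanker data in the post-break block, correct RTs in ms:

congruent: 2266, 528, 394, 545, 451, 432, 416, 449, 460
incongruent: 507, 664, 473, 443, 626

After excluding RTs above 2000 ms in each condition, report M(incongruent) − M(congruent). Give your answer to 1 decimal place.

83.2 ms

congruent: exclude 2266
M(congruent) = 3675/8 = 459.375
M(incongruent) = 2713/5 = 542.600
Difference = 542.600 − 459.375 = 83.225 ms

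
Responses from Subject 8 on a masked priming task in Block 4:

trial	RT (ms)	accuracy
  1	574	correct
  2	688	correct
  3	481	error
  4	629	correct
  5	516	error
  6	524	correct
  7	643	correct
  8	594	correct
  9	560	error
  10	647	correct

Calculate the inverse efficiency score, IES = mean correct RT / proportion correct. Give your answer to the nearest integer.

Correct trials (n=7): 574, 688, 629, 524, 643, 594, 647
Mean correct RT = 4299/7 = 614.1429 ms
Proportion correct = 7/10
IES = 614.1429 / (7/10) = 877.347 ms

877 ms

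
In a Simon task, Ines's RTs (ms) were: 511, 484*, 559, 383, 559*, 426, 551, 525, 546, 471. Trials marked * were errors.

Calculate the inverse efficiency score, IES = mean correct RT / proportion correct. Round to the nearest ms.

621 ms

Correct trials (n=8): 511, 559, 383, 426, 551, 525, 546, 471
Mean correct RT = 3972/8 = 496.5000 ms
Proportion correct = 8/10
IES = 496.5000 / (8/10) = 620.625 ms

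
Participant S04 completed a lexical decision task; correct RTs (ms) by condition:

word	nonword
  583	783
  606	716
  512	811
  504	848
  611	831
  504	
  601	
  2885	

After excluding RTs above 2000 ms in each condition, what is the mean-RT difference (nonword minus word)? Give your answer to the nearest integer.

word: exclude 2885
M(word) = 3921/7 = 560.143
M(nonword) = 3989/5 = 797.800
Difference = 797.800 − 560.143 = 237.657 ms

238 ms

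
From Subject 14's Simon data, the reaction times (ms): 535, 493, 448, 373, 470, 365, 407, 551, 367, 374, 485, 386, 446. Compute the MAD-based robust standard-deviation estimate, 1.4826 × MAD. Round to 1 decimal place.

Sorted: 365, 367, 373, 374, 386, 407, 446, 448, 470, 485, 493, 535, 551 → median = 446
|x − 446| sorted: 0, 2, 24, 39, 39, 47, 60, 72, 73, 79, 81, 89, 105 → MAD = 60
Robust SD ≈ 1.4826 × 60 = 88.956

89.0 ms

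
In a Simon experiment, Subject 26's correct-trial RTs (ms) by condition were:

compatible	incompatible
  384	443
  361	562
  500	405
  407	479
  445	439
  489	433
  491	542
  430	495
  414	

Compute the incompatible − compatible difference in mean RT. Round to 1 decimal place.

39.1 ms

M(compatible) = 3921/9 = 435.667
M(incompatible) = 3798/8 = 474.750
Difference = 474.750 − 435.667 = 39.083 ms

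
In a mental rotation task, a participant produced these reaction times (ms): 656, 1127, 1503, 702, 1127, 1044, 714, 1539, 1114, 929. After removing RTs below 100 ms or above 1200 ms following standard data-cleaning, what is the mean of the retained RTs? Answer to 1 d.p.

926.6 ms

Excluded: 1503, 1539
Retained (n=8): Σ = 7413
Mean = 7413/8 = 926.6250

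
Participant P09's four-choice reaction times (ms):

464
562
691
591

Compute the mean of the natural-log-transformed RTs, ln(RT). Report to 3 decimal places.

ln(RT): 6.1399, 6.3315, 6.5381, 6.3818
Σ ln(RT) = 25.3913
Mean = 25.3913/4 = 6.34784

6.348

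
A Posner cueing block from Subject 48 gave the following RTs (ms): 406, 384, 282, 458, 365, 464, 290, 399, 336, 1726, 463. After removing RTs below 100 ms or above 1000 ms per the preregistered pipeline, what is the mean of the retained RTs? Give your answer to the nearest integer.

385 ms

Excluded: 1726
Retained (n=10): Σ = 3847
Mean = 3847/10 = 384.7000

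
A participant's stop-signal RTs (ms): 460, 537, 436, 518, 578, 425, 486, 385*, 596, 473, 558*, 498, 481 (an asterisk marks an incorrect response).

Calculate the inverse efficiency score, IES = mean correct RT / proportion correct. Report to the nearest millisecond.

590 ms

Correct trials (n=11): 460, 537, 436, 518, 578, 425, 486, 596, 473, 498, 481
Mean correct RT = 5488/11 = 498.9091 ms
Proportion correct = 11/13
IES = 498.9091 / (11/13) = 589.620 ms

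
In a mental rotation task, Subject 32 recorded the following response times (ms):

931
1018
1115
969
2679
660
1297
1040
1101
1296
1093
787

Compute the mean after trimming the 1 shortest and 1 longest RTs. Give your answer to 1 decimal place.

1064.7 ms

Sorted: 660, 787, 931, 969, 1018, 1040, 1093, 1101, 1115, 1296, 1297, 2679
Drop lowest 1 (660) and highest 1 (2679)
Remaining (n=10): Σ = 10647, mean = 10647/10 = 1064.700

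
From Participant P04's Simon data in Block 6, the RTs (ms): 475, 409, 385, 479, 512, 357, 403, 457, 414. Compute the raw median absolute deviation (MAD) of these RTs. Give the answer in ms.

43 ms

Sorted: 357, 385, 403, 409, 414, 457, 475, 479, 512 → median = 414
|x − 414|: 61, 5, 29, 65, 98, 57, 11, 43, 0
Sorted deviations: 0, 5, 11, 29, 43, 57, 61, 65, 98 → MAD = 43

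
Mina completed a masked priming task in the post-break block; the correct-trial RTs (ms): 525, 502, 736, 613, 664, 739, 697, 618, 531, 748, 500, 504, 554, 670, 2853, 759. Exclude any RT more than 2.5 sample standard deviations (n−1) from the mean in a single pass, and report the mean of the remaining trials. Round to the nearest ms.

n = 16, ΣRT = 12213, M = 763.312
Σ(x−M)² = 4794495.44; s = √(4794495.44/15) = 565.361
Cutoffs: 763.312 ± 2.5·565.361 → [-650.1, 2176.7]
Outside: 2853 → excluded.
Retained (n=15): Σ = 9360, mean = 9360/15 = 624.000

624 ms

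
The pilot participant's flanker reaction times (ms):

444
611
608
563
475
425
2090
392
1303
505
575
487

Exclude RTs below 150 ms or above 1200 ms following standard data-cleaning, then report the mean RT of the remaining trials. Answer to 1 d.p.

Excluded: 1303, 2090
Retained (n=10): Σ = 5085
Mean = 5085/10 = 508.5000

508.5 ms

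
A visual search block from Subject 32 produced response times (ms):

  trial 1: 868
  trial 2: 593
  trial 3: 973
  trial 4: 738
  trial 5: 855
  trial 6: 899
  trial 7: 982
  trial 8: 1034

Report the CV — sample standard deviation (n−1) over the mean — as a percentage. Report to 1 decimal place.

16.6%

n = 8, Σ = 6942, M = 867.7500
Σ(x−M)² = 145231.500; s = √(145231.500/7) = 144.0394
CV = 144.0394 / 867.7500 = 0.16599 = 16.599%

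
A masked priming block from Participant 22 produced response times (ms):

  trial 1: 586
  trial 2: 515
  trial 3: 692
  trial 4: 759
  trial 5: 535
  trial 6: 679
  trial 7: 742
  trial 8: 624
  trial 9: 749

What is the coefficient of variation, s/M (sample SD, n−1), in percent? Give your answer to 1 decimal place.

n = 9, Σ = 5881, M = 653.4444
Σ(x−M)² = 68866.222; s = √(68866.222/8) = 92.7808
CV = 92.7808 / 653.4444 = 0.14199 = 14.199%

14.2%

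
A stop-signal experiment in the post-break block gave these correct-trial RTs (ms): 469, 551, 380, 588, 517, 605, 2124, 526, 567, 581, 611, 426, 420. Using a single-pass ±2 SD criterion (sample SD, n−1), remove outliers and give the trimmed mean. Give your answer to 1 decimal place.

520.1 ms

n = 13, ΣRT = 8365, M = 643.462
Σ(x−M)² = 2442763.23; s = √(2442763.23/12) = 451.180
Cutoffs: 643.462 ± 2·451.180 → [-258.9, 1545.8]
Outside: 2124 → excluded.
Retained (n=12): Σ = 6241, mean = 6241/12 = 520.083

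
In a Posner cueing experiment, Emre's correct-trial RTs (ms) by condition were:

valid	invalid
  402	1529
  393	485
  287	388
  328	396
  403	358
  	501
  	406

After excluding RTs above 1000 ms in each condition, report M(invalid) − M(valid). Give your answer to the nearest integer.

60 ms

invalid: exclude 1529
M(valid) = 1813/5 = 362.600
M(invalid) = 2534/6 = 422.333
Difference = 422.333 − 362.600 = 59.733 ms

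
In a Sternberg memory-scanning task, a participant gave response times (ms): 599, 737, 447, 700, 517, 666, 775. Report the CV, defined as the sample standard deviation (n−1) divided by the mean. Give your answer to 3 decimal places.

0.188

n = 7, Σ = 4441, M = 634.4286
Σ(x−M)² = 85751.714; s = √(85751.714/6) = 119.5490
CV = 119.5490 / 634.4286 = 0.18844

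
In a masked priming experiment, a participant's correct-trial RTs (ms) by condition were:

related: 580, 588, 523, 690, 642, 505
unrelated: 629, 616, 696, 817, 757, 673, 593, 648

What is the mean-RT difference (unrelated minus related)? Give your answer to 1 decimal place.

M(related) = 3528/6 = 588.000
M(unrelated) = 5429/8 = 678.625
Difference = 678.625 − 588.000 = 90.625 ms

90.6 ms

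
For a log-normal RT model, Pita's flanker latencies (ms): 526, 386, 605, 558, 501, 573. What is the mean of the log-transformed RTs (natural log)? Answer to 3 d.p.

ln(RT): 6.2653, 5.9558, 6.4052, 6.3244, 6.2166, 6.3509
Σ ln(RT) = 37.5182
Mean = 37.5182/6 = 6.25304

6.253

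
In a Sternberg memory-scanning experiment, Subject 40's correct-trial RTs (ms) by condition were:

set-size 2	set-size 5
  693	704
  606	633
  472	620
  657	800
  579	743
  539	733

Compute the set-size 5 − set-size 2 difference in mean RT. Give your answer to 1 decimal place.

M(set-size 2) = 3546/6 = 591.000
M(set-size 5) = 4233/6 = 705.500
Difference = 705.500 − 591.000 = 114.500 ms

114.5 ms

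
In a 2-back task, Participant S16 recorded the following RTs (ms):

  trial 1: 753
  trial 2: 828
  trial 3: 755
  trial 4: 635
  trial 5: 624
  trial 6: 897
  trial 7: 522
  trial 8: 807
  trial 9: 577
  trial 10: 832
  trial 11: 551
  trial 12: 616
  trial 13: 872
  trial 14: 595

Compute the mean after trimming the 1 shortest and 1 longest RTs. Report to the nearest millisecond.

Sorted: 522, 551, 577, 595, 616, 624, 635, 753, 755, 807, 828, 832, 872, 897
Drop lowest 1 (522) and highest 1 (897)
Remaining (n=12): Σ = 8445, mean = 8445/12 = 703.750

704 ms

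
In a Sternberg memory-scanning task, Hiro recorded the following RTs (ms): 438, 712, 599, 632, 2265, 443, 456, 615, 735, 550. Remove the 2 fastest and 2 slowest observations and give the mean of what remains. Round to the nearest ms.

594 ms

Sorted: 438, 443, 456, 550, 599, 615, 632, 712, 735, 2265
Drop lowest 2 (438, 443) and highest 2 (735, 2265)
Remaining (n=6): Σ = 3564, mean = 3564/6 = 594.000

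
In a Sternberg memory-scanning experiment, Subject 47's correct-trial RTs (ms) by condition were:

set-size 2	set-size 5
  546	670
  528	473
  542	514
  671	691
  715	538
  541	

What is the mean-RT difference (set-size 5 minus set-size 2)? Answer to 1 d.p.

-13.3 ms

M(set-size 2) = 3543/6 = 590.500
M(set-size 5) = 2886/5 = 577.200
Difference = 577.200 − 590.500 = -13.300 ms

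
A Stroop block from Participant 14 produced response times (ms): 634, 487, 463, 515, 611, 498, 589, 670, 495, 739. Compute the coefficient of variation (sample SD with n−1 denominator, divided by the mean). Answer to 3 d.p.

n = 10, Σ = 5701, M = 570.1000
Σ(x−M)² = 76870.900; s = √(76870.900/9) = 92.4187
CV = 92.4187 / 570.1000 = 0.16211

0.162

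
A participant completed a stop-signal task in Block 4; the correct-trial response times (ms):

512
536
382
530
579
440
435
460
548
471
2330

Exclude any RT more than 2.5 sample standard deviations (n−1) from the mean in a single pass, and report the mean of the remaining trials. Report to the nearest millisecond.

n = 11, ΣRT = 7223, M = 656.636
Σ(x−M)² = 3114090.55; s = √(3114090.55/10) = 558.040
Cutoffs: 656.636 ± 2.5·558.040 → [-738.5, 2051.7]
Outside: 2330 → excluded.
Retained (n=10): Σ = 4893, mean = 4893/10 = 489.300

489 ms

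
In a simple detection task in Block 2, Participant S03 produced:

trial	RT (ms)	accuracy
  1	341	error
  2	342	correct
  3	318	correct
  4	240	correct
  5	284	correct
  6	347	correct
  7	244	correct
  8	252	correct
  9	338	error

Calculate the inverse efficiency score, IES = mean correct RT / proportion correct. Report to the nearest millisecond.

372 ms

Correct trials (n=7): 342, 318, 240, 284, 347, 244, 252
Mean correct RT = 2027/7 = 289.5714 ms
Proportion correct = 7/9
IES = 289.5714 / (7/9) = 372.306 ms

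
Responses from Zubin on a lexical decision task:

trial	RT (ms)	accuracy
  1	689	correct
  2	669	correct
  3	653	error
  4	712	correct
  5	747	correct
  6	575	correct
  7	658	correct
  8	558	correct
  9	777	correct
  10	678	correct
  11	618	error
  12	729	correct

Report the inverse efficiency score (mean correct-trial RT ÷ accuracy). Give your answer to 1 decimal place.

815.0 ms

Correct trials (n=10): 689, 669, 712, 747, 575, 658, 558, 777, 678, 729
Mean correct RT = 6792/10 = 679.2000 ms
Proportion correct = 10/12
IES = 679.2000 / (10/12) = 815.040 ms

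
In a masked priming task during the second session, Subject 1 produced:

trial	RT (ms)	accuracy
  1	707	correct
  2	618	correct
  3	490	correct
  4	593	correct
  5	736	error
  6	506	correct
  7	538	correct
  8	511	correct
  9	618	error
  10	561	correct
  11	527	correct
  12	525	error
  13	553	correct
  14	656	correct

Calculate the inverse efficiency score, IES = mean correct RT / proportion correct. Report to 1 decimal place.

Correct trials (n=11): 707, 618, 490, 593, 506, 538, 511, 561, 527, 553, 656
Mean correct RT = 6260/11 = 569.0909 ms
Proportion correct = 11/14
IES = 569.0909 / (11/14) = 724.298 ms

724.3 ms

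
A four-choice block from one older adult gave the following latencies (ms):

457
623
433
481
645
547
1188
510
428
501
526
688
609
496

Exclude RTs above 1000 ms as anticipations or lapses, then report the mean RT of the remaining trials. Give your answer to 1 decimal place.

Excluded: 1188
Retained (n=13): Σ = 6944
Mean = 6944/13 = 534.1538

534.2 ms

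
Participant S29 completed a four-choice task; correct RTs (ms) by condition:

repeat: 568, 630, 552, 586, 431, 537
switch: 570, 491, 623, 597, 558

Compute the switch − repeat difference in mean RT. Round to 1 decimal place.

17.1 ms

M(repeat) = 3304/6 = 550.667
M(switch) = 2839/5 = 567.800
Difference = 567.800 − 550.667 = 17.133 ms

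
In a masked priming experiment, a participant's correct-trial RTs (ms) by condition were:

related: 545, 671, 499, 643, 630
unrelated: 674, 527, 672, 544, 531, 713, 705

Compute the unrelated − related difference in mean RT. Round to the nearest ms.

M(related) = 2988/5 = 597.600
M(unrelated) = 4366/7 = 623.714
Difference = 623.714 − 597.600 = 26.114 ms

26 ms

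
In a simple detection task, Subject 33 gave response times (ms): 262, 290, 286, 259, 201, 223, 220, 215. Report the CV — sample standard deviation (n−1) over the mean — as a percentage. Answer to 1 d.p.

n = 8, Σ = 1956, M = 244.5000
Σ(x−M)² = 8134.000; s = √(8134.000/7) = 34.0881
CV = 34.0881 / 244.5000 = 0.13942 = 13.942%

13.9%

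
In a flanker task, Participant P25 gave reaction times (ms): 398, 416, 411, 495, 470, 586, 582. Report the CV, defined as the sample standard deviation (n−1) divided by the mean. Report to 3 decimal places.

n = 7, Σ = 3358, M = 479.7143
Σ(x−M)² = 37545.429; s = √(37545.429/6) = 79.1048
CV = 79.1048 / 479.7143 = 0.16490

0.165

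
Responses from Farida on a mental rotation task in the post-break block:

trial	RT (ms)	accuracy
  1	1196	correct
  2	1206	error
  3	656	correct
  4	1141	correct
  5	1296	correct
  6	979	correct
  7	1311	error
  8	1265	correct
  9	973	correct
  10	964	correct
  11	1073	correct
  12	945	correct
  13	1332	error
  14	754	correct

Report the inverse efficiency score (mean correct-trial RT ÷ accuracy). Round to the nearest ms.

1301 ms

Correct trials (n=11): 1196, 656, 1141, 1296, 979, 1265, 973, 964, 1073, 945, 754
Mean correct RT = 11242/11 = 1022.0000 ms
Proportion correct = 11/14
IES = 1022.0000 / (11/14) = 1300.727 ms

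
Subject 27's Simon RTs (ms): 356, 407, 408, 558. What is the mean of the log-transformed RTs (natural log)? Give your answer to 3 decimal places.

ln(RT): 5.8749, 6.0088, 6.0113, 6.3244
Σ ln(RT) = 24.2194
Mean = 24.2194/4 = 6.05484

6.055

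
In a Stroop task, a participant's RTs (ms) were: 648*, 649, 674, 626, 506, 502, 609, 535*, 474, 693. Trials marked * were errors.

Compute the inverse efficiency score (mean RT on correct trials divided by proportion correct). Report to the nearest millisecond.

Correct trials (n=8): 649, 674, 626, 506, 502, 609, 474, 693
Mean correct RT = 4733/8 = 591.6250 ms
Proportion correct = 8/10
IES = 591.6250 / (8/10) = 739.531 ms

740 ms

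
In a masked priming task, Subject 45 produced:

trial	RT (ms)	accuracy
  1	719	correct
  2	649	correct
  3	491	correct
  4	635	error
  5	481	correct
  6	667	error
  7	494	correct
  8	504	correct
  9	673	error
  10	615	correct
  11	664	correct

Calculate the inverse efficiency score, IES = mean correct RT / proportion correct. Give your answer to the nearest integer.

794 ms

Correct trials (n=8): 719, 649, 491, 481, 494, 504, 615, 664
Mean correct RT = 4617/8 = 577.1250 ms
Proportion correct = 8/11
IES = 577.1250 / (8/11) = 793.547 ms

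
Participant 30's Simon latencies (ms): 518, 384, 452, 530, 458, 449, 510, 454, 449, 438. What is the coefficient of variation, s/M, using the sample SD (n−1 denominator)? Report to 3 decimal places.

n = 10, Σ = 4642, M = 464.2000
Σ(x−M)² = 17193.600; s = √(17193.600/9) = 43.7081
CV = 43.7081 / 464.2000 = 0.09416

0.094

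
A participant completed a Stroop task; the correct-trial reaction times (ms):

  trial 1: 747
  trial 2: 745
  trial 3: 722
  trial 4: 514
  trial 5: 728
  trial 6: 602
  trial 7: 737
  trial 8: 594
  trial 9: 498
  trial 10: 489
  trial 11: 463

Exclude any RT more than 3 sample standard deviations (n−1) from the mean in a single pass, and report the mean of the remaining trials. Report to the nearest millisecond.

n = 11, ΣRT = 6839, M = 621.727
Σ(x−M)² = 136408.18; s = √(136408.18/10) = 116.794
Cutoffs: 621.727 ± 3·116.794 → [271.3, 972.1]
No RTs fall outside the cutoffs; all 11 retained. Mean = 6839/11 = 621.727

622 ms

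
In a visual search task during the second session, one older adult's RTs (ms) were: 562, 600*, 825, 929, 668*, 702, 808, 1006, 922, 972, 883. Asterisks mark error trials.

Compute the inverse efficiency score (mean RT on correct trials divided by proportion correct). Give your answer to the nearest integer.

1033 ms

Correct trials (n=9): 562, 825, 929, 702, 808, 1006, 922, 972, 883
Mean correct RT = 7609/9 = 845.4444 ms
Proportion correct = 9/11
IES = 845.4444 / (9/11) = 1033.321 ms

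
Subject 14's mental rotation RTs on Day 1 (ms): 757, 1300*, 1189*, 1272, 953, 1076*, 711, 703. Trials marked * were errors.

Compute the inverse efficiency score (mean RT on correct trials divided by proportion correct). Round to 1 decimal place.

1406.7 ms

Correct trials (n=5): 757, 1272, 953, 711, 703
Mean correct RT = 4396/5 = 879.2000 ms
Proportion correct = 5/8
IES = 879.2000 / (5/8) = 1406.720 ms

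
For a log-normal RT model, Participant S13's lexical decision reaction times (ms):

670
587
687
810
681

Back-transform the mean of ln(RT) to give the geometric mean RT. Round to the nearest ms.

ln(RT): 6.5073, 6.3750, 6.5323, 6.6970, 6.5236
Mean ln(RT) = 32.6352/5 = 6.52705
Geometric mean = exp(6.52705) = 683.38 ms

683 ms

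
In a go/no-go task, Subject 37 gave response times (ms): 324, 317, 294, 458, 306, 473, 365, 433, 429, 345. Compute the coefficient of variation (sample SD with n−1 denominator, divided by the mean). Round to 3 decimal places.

0.180

n = 10, Σ = 3744, M = 374.4000
Σ(x−M)² = 41056.400; s = √(41056.400/9) = 67.5413
CV = 67.5413 / 374.4000 = 0.18040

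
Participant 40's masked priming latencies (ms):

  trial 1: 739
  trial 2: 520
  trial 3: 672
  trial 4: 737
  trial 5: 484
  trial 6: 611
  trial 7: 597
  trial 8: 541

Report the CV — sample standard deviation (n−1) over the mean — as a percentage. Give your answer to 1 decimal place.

n = 8, Σ = 4901, M = 612.6250
Σ(x−M)² = 65465.875; s = √(65465.875/7) = 96.7071
CV = 96.7071 / 612.6250 = 0.15786 = 15.786%

15.8%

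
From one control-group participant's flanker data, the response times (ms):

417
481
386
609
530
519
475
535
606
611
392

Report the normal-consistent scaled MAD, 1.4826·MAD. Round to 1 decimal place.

Sorted: 386, 392, 417, 475, 481, 519, 530, 535, 606, 609, 611 → median = 519
|x − 519| sorted: 0, 11, 16, 38, 44, 87, 90, 92, 102, 127, 133 → MAD = 87
Robust SD ≈ 1.4826 × 87 = 128.986

129.0 ms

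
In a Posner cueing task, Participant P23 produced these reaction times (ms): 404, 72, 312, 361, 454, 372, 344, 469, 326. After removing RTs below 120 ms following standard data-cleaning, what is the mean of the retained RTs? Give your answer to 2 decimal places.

380.25 ms

Excluded: 72
Retained (n=8): Σ = 3042
Mean = 3042/8 = 380.2500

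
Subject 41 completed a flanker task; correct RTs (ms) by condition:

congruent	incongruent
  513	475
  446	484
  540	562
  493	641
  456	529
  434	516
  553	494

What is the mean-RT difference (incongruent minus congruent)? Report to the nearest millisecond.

M(congruent) = 3435/7 = 490.714
M(incongruent) = 3701/7 = 528.714
Difference = 528.714 − 490.714 = 38.000 ms

38 ms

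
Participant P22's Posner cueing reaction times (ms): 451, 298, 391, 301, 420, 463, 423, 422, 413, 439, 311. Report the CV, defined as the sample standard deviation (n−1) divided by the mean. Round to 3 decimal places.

n = 11, Σ = 4332, M = 393.8182
Σ(x−M)² = 37459.636; s = √(37459.636/10) = 61.2043
CV = 61.2043 / 393.8182 = 0.15541

0.155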